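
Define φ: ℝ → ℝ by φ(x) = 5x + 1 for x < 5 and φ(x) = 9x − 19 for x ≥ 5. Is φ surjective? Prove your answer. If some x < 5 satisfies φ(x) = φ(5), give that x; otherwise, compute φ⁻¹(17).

Both pieces are strictly increasing (slopes 5 and 9), so each is injective on its own interval.
The left piece maps (−∞, 5) onto (−∞, 26); the right piece maps [5, ∞) onto [26, ∞).
These images together cover ℝ, so φ is surjective.
Because the two images are disjoint, no x < 5 has φ(x) = φ(5), so we compute φ⁻¹(17): 17 lies in (−∞, 26), so solve 5x + 1 = 17: x = (17 − 1)/5 = 16/5.

16/5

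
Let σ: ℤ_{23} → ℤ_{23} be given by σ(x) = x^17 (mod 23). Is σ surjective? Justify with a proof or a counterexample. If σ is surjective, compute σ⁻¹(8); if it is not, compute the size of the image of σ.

Since 23 is prime, the nonzero elements of ℤ_{23} form a cyclic group of order 22.
As gcd(17, 22) = 1, raising to the 17th power is a bijection on this group: if s^17 ≡ t^17 then (st^{−1})^17 = 1, and the only element of order dividing gcd(17, 22) = 1 is 1, so s = t.
With σ(0) = 0 this makes σ injective on all of ℤ_{23}, hence bijective (finite equal-size domain and codomain). In particular σ is surjective.
Since σ is surjective, we find the preimage of 8. The inverse of x ↦ x^17 on (ℤ_{23})^× is x ↦ x^13, because 17·13 = 221 = 10·22 + 1 ≡ 1 (mod 22) and x^{22} = 1 for x ≠ 0 (Fermat). So σ⁻¹(8) = 8^13 mod 23.
Repeated squaring mod 23: 8^1 ≡ 8, 8^2 ≡ 8² = 64 ≡ 18, 8^4 ≡ 18² = 324 ≡ 2, 8^8 ≡ 2² = 4. Since 13 = 8 + 4 + 1, 8^13 ≡ 4·2·8: 4·2 = 8, then 8·8 = 64 ≡ 18. So 8^13 ≡ 18 (mod 23).
Hence σ⁻¹(8) = 18.

18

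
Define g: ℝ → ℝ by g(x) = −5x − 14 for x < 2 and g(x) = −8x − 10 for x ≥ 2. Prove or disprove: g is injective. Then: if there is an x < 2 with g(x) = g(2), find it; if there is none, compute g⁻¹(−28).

9/4

Both pieces are strictly decreasing (slopes −5 and −8), so each is injective on its own interval.
The left piece maps (−∞, 2) onto (−24, ∞); the right piece maps [2, ∞) onto (−∞, −26].
These images are disjoint, so no value is attained by both pieces. So g is injective.
Because the two images are disjoint, no x < 2 has g(x) = g(2), so we compute g⁻¹(−28): −28 lies in (−∞, −26], so solve −8x − 10 = −28: x = (−28 + 10)/(−8) = 9/4.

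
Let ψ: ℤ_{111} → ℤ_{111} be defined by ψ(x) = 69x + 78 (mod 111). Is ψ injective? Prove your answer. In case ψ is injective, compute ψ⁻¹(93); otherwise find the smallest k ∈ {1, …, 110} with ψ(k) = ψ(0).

37

We have gcd(69, 111) = 3 > 1. Taking u = 0 and v = 37: ψ(0) = 78 and ψ(37) = 69·37 + 78 = 2631 ≡ 78 (mod 111).
So ψ(0) = ψ(37) while 0 ≠ 37, therefore ψ is not injective.
Since ψ is not injective, we find the least positive k with ψ(k) = ψ(0): this means 69k ≡ 0 (mod 111), i.e. 111 ∣ 69k. Since gcd(69, 111) = 3, dividing through by 3 this holds exactly when 37 ∣ 23k, and as gcd(23, 37) = 1, exactly when 37 ∣ k.
The smallest positive such k is 37.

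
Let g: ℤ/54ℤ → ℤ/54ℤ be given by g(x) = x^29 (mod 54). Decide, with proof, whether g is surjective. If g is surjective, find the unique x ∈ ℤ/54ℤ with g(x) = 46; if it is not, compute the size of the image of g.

g(0) = 0^29 = 0.
g(6): Repeated squaring mod 54: 6^1 ≡ 6, 6^2 ≡ 6² = 36, 6^4 ≡ 36² = 1296 ≡ 0, 6^8 ≡ 0² = 0, 6^16 ≡ 0² = 0. Since 29 = 16 + 8 + 4 + 1, 6^29 ≡ 0·0·0·6: 0·0 = 0, then 0·0 = 0, then 0·6 = 0. So 6^29 ≡ 0 (mod 54).
So g(0) = g(6) = 0 while 0 ≠ 6, therefore g is not injective.
A non-injective map from the 54-element set ℤ/54ℤ to itself takes at most 53 distinct values, so it cannot be surjective. Thus g is not surjective.
Since g is not surjective, we determine |image(g)|. Computing x^29 mod 54 for each x (by repeated squaring, reducing mod 54 at every step), the values g(0), g(1), …, g(53) are: 0, 1, 50, 27, 16, 29, 0, 49, 44, 27, 46, 41, 0, 7, 20, 27, 40, 35, 0, 37, 32, 27, 52, 11, 0, 31, 26, 27, 28, 23, 0, 43, 2, 27, 22, 17, 0, 19, 14, 27, 34, 47, 0, 13, 8, 27, 10, 5, 0, 25, 38, 27, 4, 53.
The distinct values are {0, 1, 2, 4, 5, 7, 8, 10, 11, 13, 14, 16, 17, 19, 20, 22, 23, 25, 26, 27, 28, 29, 31, 32, 34, 35, 37, 38, 40, 41, 43, 44, 46, 47, 49, 50, 52, 53}; there are 38 of them.

38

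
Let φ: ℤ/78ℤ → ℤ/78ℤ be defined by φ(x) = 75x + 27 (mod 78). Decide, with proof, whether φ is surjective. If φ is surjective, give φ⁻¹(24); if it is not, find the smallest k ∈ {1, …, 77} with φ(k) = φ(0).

Since gcd(75, 78) = 3, we have 75x ≡ 0 (mod 3) for all x, so φ(x) ≡ 0 (mod 3).
But 1 ≢ 0 (mod 3), so 1 ∈ ℤ/78ℤ has no preimage. Thus φ is not surjective.
Since φ is not surjective, we find the least positive k with φ(k) = φ(0): this means 75k ≡ 0 (mod 78), i.e. 78 ∣ 75k. Since gcd(75, 78) = 3, dividing through by 3 this holds exactly when 26 ∣ 25k, and as gcd(25, 26) = 1, exactly when 26 ∣ k.
The smallest positive such k is 26.

26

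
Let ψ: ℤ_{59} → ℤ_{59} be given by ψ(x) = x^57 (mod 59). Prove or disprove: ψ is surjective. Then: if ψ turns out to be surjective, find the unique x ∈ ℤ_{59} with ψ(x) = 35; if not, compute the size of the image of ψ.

Since 59 is prime, the nonzero elements of ℤ_{59} form a cyclic group of order 58.
As gcd(57, 58) = 1, raising to the 57th power is a bijection on this group: if a^57 ≡ b^57 then (ab^{−1})^57 = 1, and the only element of order dividing gcd(57, 58) = 1 is 1, so a = b.
With ψ(0) = 0 this makes ψ injective on all of ℤ_{59}, hence bijective (finite equal-size domain and codomain). In particular ψ is surjective.
Since ψ is surjective, we find the preimage of 35. The inverse of x ↦ x^57 on (ℤ_{59})^× is x ↦ x^57, because 57·57 = 3249 = 56·58 + 1 ≡ 1 (mod 58) and x^{58} = 1 for x ≠ 0 (Fermat). So ψ⁻¹(35) = 35^57 mod 59.
Repeated squaring mod 59: 35^1 ≡ 35, 35^2 ≡ 35² = 1225 ≡ 45, 35^4 ≡ 45² = 2025 ≡ 19, 35^8 ≡ 19² = 361 ≡ 7, 35^16 ≡ 7² = 49, 35^32 ≡ 49² = 2401 ≡ 41. Since 57 = 32 + 16 + 8 + 1, 35^57 ≡ 41·49·7·35: 41·49 = 2009 ≡ 3, then 3·7 = 21, then 21·35 = 735 ≡ 27. So 35^57 ≡ 27 (mod 59).
Hence ψ⁻¹(35) = 27.

27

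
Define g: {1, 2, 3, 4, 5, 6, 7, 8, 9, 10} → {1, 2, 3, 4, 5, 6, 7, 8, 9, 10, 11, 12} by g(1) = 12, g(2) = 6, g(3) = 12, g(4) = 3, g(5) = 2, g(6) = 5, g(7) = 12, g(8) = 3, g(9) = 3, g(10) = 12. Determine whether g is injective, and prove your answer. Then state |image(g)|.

5

g(1) = 12 = g(3) with 1 ≠ 3, so g is not injective.
The image of g is {2, 3, 5, 6, 12}, which has 5 elements.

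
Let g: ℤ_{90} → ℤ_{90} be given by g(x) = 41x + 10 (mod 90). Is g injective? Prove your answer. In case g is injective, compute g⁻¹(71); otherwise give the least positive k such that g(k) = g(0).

If g(x_1) = g(x_2), then 41x_1 ≡ 41x_2 (mod 90). Because gcd(41, 90) = 1, we may cancel 41 to get x_1 ≡ x_2 (mod 90).
Thus g is injective.
We now compute 41⁻¹ mod 90 explicitly. Euclid's algorithm: 90 = 2·41 + 8, 41 = 5·8 + 1; back-substituting gives 1 = 11·41 − 5·90, so 41⁻¹ ≡ 11 (mod 90).
Since g is injective, we compute g⁻¹(71): solve 41x + 10 ≡ 71 (mod 90), i.e. 41x ≡ 61 (mod 90).
Multiplying by 41⁻¹ = 11 gives x ≡ 11·61 = 671 = 7·90 + 41 ≡ 41 (mod 90).
Check: g(41) = 41·41 + 10 = 1691 = 18·90 + 71 ≡ 71 (mod 90).

41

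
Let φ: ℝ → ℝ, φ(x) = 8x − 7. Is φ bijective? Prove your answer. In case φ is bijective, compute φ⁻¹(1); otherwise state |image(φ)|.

1

Suppose φ(u) = φ(v). Then 8u − 7 = 8v − 7, so 8u = 8v, thus u = v.
For any y ∈ ℝ, x = (y + 7)/8 satisfies φ(x) = y.
Thus φ is bijective.
Since φ is bijective, we compute φ⁻¹(1) = (1 + 7)/8 = 1.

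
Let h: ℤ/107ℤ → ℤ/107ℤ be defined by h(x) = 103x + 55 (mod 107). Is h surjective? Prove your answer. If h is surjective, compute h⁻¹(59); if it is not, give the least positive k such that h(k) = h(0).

Since gcd(103, 107) = 1, 103 is invertible modulo 107. Euclid's algorithm: 107 = 1·103 + 4, 103 = 25·4 + 3, 4 = 1·3 + 1; back-substituting gives 1 = 80·103 − 77·107, so 103⁻¹ ≡ 80 (mod 107).
For any y ∈ ℤ/107ℤ, x = 80(y − 55) mod 107 satisfies h(x) = 103·80(y − 55) + 55 ≡ y (since 103·80 ≡ 1 mod 107). So every y has a preimage.
Therefore h is surjective.
Since h is surjective, we find h⁻¹(59): we need 103x ≡ 59 − 55 ≡ 4 (mod 107). Using 103⁻¹ = 80: x ≡ 80·4 = 320 = 2·107 + 106, so x = 106.
Check: h(106) = 103·106 + 55 = 10973 = 102·107 + 59 ≡ 59 (mod 107).

106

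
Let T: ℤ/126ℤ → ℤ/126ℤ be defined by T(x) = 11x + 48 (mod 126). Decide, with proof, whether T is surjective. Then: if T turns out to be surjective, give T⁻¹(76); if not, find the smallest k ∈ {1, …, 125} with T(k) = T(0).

Recall that surjectivity means every element of the codomain has a preimage under T.
Since gcd(11, 126) = 1, 11 is invertible modulo 126. Euclid's algorithm: 126 = 11·11 + 5, 11 = 2·5 + 1; back-substituting gives 1 = 23·11 − 2·126, so 11⁻¹ ≡ 23 (mod 126).
Then y ↦ 23(y − 48) is a two-sided inverse to T, so every y ∈ ℤ/126ℤ has a preimage.
Hence T is surjective.
Since T is surjective, we find T⁻¹(76): we need 11x ≡ 76 − 48 ≡ 28 (mod 126). Using 11⁻¹ = 23: x ≡ 23·28 = 644 = 5·126 + 14, so x = 14.
Check: T(14) = 11·14 + 48 = 202 = 1·126 + 76 ≡ 76 (mod 126).

14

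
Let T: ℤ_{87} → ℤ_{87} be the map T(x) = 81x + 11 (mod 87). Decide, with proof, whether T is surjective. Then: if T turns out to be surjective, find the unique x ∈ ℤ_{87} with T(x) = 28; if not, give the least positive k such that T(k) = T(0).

29

Since gcd(81, 87) = 3, we have 81x ≡ 0 (mod 3) for all x, so T(x) ≡ 2 (mod 3).
But 0 ≢ 2 (mod 3), so 0 ∈ ℤ_{87} has no preimage. Therefore T is not surjective.
Since T is not surjective, we find the least positive k with T(k) = T(0): this means 81k ≡ 0 (mod 87), i.e. 87 ∣ 81k. Since gcd(81, 87) = 3, dividing through by 3 this holds exactly when 29 ∣ 27k, and as gcd(27, 29) = 1, exactly when 29 ∣ k.
The smallest positive such k is 29.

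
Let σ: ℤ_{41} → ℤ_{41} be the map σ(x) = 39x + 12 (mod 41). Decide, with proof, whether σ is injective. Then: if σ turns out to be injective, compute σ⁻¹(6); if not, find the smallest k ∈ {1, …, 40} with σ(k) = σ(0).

3

Recall that σ is injective when σ(u) = σ(v) forces u = v.
If σ(u) = σ(v), then 39u ≡ 39v (mod 41). Because gcd(39, 41) = 1, we may cancel 39 to get u ≡ v (mod 41).
Hence σ is injective.
We now compute 39⁻¹ mod 41 explicitly. Euclid's algorithm: 41 = 1·39 + 2, 39 = 19·2 + 1; back-substituting gives 1 = 20·39 − 19·41, so 39⁻¹ ≡ 20 (mod 41).
Since σ is injective, we compute σ⁻¹(6): solve 39x + 12 ≡ 6 (mod 41), i.e. 39x ≡ 35 (mod 41).
Multiplying by 39⁻¹ = 20 gives x ≡ 20·35 = 700 = 17·41 + 3 ≡ 3 (mod 41).
Check: σ(3) = 39·3 + 12 = 129 = 3·41 + 6 ≡ 6 (mod 41).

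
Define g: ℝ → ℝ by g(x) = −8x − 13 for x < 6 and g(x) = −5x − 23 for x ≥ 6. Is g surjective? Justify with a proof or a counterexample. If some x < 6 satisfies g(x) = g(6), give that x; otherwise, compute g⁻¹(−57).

Both pieces are strictly decreasing (slopes −8 and −5), so each is injective on its own interval.
The left piece maps (−∞, 6) onto (−61, ∞); the right piece maps [6, ∞) onto (−∞, −53].
The union (−61, ∞) ∪ (−∞, −53] covers ℝ, so g is surjective.
For the follow-up: the images overlap, so an x < 6 with g(x) = g(6) exists. g(6) = −53; solving −8x − 13 = −53 for x < 6 gives x = (−53 + 13)/(−8) = 5.

5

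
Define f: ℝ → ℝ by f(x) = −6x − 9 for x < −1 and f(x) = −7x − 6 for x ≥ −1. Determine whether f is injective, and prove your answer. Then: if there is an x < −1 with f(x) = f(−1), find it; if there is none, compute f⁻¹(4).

Both pieces are strictly decreasing (slopes −6 and −7), so each is injective on its own interval.
The left piece maps (−∞, −1) onto (−3, ∞); the right piece maps [−1, ∞) onto (−∞, 1].
These images overlap. In particular f(−1) = 1 (right piece), and solving −6x − 9 = 1 on the left piece gives x = −5/3 < −1.
So f(−5/3) = f(−1) with −5/3 ≠ −1, and f is not injective. This x = −5/3 is the requested value below −1.

-5/3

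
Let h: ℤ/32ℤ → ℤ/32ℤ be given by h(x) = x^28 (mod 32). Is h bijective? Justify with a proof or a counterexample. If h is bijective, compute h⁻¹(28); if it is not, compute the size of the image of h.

3

h(0) = 0^28 = 0.
h(2): Repeated squaring mod 32: 2^1 ≡ 2, 2^2 ≡ 2² = 4, 2^4 ≡ 4² = 16, 2^8 ≡ 16² = 256 ≡ 0, 2^16 ≡ 0² = 0. Since 28 = 16 + 8 + 4, 2^28 ≡ 0·0·16: 0·0 = 0, then 0·16 = 0. So 2^28 ≡ 0 (mod 32).
So h(0) = h(2) = 0 while 0 ≠ 2, so h is not injective, hence not bijective.
Since h is not bijective, we determine |image(h)|. Computing x^28 mod 32 for each x (by repeated squaring, reducing mod 32 at every step), the values h(0), h(1), …, h(31) are: 0, 1, 0, 17, 0, 17, 0, 1, 0, 1, 0, 17, 0, 17, 0, 1, 0, 1, 0, 17, 0, 17, 0, 1, 0, 1, 0, 17, 0, 17, 0, 1.
The distinct values are {0, 1, 17}; there are 3 of them.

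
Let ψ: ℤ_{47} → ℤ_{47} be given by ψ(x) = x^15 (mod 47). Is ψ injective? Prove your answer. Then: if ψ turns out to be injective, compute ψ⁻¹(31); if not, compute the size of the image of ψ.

Since 47 is prime, the nonzero elements of ℤ_{47} form a cyclic group of order 46.
As gcd(15, 46) = 1, raising to the 15th power is a bijection on this group: if u^15 ≡ v^15 then (uv^{−1})^15 = 1, and the only element of order dividing gcd(15, 46) = 1 is 1, so u = v.
With ψ(0) = 0 this makes ψ injective on all of ℤ_{47}, hence bijective (finite equal-size domain and codomain). In particular ψ is injective.
Since ψ is injective, we find the preimage of 31. The inverse of x ↦ x^15 on (ℤ_{47})^× is x ↦ x^43, because 15·43 = 645 = 14·46 + 1 ≡ 1 (mod 46) and x^{46} = 1 for x ≠ 0 (Fermat). So ψ⁻¹(31) = 31^43 mod 47.
Repeated squaring mod 47: 31^1 ≡ 31, 31^2 ≡ 31² = 961 ≡ 21, 31^4 ≡ 21² = 441 ≡ 18, 31^8 ≡ 18² = 324 ≡ 42, 31^16 ≡ 42² = 1764 ≡ 25, 31^32 ≡ 25² = 625 ≡ 14. Since 43 = 32 + 8 + 2 + 1, 31^43 ≡ 14·42·21·31: 14·42 = 588 ≡ 24, then 24·21 = 504 ≡ 34, then 34·31 = 1054 ≡ 20. So 31^43 ≡ 20 (mod 47).
Hence ψ⁻¹(31) = 20.

20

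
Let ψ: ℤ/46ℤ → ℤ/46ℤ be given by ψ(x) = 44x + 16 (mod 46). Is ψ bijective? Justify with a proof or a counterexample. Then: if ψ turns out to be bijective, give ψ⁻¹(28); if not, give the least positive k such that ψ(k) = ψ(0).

23

We have gcd(44, 46) = 2 > 1. Taking a = 0 and b = 23: ψ(0) = 16 and ψ(23) = 44·23 + 16 = 1028 ≡ 16 (mod 46).
So ψ(0) = ψ(23) while 0 ≠ 23, hence ψ is not injective, hence not bijective.
Since ψ is not bijective, we find the least positive k with ψ(k) = ψ(0): this means 44k ≡ 0 (mod 46), i.e. 46 ∣ 44k. Since gcd(44, 46) = 2, dividing through by 2 this holds exactly when 23 ∣ 22k, and as gcd(22, 23) = 1, exactly when 23 ∣ k.
The smallest positive such k is 23.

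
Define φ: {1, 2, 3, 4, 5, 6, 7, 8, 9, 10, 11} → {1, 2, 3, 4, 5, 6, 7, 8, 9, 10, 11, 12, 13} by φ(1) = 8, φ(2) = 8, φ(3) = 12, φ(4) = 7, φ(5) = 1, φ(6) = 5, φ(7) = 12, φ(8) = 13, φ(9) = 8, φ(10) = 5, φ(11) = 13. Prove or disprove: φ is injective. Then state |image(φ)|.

φ(1) = 8 = φ(2) with 1 ≠ 2, so φ is not injective.
The image of φ is {1, 5, 7, 8, 12, 13}, which has 6 elements.

6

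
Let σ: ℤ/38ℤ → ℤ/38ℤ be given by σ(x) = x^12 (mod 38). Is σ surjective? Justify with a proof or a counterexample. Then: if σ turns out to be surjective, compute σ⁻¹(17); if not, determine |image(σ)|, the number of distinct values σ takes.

8

σ(3): Repeated squaring mod 38: 3^1 ≡ 3, 3^2 ≡ 3² = 9, 3^4 ≡ 9² = 81 ≡ 5, 3^8 ≡ 5² = 25. Since 12 = 8 + 4, 3^12 ≡ 25·5: 25·5 = 125 ≡ 11. So 3^12 ≡ 11 (mod 38).
σ(5): Repeated squaring mod 38: 5^1 ≡ 5, 5^2 ≡ 5² = 25, 5^4 ≡ 25² = 625 ≡ 17, 5^8 ≡ 17² = 289 ≡ 23. Since 12 = 8 + 4, 5^12 ≡ 23·17: 23·17 = 391 ≡ 11. So 5^12 ≡ 11 (mod 38).
So σ(3) = σ(5) = 11 while 3 ≠ 5, therefore σ is not injective.
A non-injective map from the 38-element set ℤ/38ℤ to itself takes at most 37 distinct values, so it cannot be surjective. Therefore σ is not surjective.
Since σ is not surjective, we determine |image(σ)|. Computing x^12 mod 38 for each x (by repeated squaring, reducing mod 38 at every step), the values σ(0), σ(1), …, σ(37) are: 0, 1, 30, 11, 26, 11, 26, 1, 20, 7, 26, 1, 20, 7, 30, 7, 30, 11, 20, 19, 20, 11, 30, 7, 30, 7, 20, 1, 26, 7, 20, 1, 26, 11, 26, 11, 30, 1.
The distinct values are {0, 1, 7, 11, 19, 20, 26, 30}; there are 8 of them.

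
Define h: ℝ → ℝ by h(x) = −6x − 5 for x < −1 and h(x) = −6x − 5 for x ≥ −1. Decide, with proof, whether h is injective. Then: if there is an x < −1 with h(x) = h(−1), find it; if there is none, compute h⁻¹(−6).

Both pieces are strictly decreasing (slopes −6 and −6), so each is injective on its own interval.
The left piece maps (−∞, −1) onto (1, ∞); the right piece maps [−1, ∞) onto (−∞, 1].
These images are disjoint, so no value is attained by both pieces. So h is injective.
Because the two images are disjoint, no x < −1 has h(x) = h(−1), so we compute h⁻¹(−6): −6 lies in (−∞, 1], so solve −6x − 5 = −6: x = (−6 + 5)/(−6) = 1/6.

1/6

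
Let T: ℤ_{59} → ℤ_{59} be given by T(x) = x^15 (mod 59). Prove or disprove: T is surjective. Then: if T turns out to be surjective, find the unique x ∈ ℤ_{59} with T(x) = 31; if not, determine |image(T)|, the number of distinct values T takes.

42

Since 59 is prime, the nonzero elements of ℤ_{59} form a cyclic group of order 58.
As gcd(15, 58) = 1, raising to the 15th power is a bijection on this group: if u^15 ≡ v^15 then (uv^{−1})^15 = 1, and the only element of order dividing gcd(15, 58) = 1 is 1, so u = v.
With T(0) = 0 this makes T injective on all of ℤ_{59}, hence bijective (finite equal-size domain and codomain). In particular T is surjective.
Since T is surjective, we find the preimage of 31. The inverse of x ↦ x^15 on (ℤ_{59})^× is x ↦ x^31, because 15·31 = 465 = 8·58 + 1 ≡ 1 (mod 58) and x^{58} = 1 for x ≠ 0 (Fermat). So T⁻¹(31) = 31^31 mod 59.
Repeated squaring mod 59: 31^1 ≡ 31, 31^2 ≡ 31² = 961 ≡ 17, 31^4 ≡ 17² = 289 ≡ 53, 31^8 ≡ 53² = 2809 ≡ 36, 31^16 ≡ 36² = 1296 ≡ 57. Since 31 = 16 + 8 + 4 + 2 + 1, 31^31 ≡ 57·36·53·17·31: 57·36 = 2052 ≡ 46, then 46·53 = 2438 ≡ 19, then 19·17 = 323 ≡ 28, then 28·31 = 868 ≡ 42. So 31^31 ≡ 42 (mod 59).
Hence T⁻¹(31) = 42.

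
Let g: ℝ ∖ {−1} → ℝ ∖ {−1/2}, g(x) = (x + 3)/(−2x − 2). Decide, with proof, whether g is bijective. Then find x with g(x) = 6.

-15/13

Suppose g(x_1) = g(x_2). Cross-multiplying: (x_1 + 3)(−2x_2 − 2) = (x_2 + 3)(−2x_1 − 2).
Expanding both sides and cancelling the symmetric terms leaves 4·(x_1 − x_2) = 0. Since 4 ≠ 0, x_1 = x_2. Hence g is injective.
For any y ≠ −1/2, solving y(−2x − 2) = x + 3 for x gives a well-defined x ≠ −1. So g is surjective.
So g is bijective.
Solving g(x) = 6: cross-multiplying gives x + 3 = 6(−2x − 2), which rearranges to 13x = −15, so x = −15/13.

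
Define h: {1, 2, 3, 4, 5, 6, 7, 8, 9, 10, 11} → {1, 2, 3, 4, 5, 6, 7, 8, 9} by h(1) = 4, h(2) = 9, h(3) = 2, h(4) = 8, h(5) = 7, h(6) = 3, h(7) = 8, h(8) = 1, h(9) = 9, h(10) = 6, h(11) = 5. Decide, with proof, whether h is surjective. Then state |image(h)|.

9

Every element of the codomain has a preimage: 1 = h(8), 2 = h(3), 3 = h(6), 4 = h(1), 5 = h(11), 6 = h(10), 7 = h(5), 8 = h(4), 9 = h(2).
So h is surjective.
The image of h is {1, 2, 3, 4, 5, 6, 7, 8, 9}, which has 9 elements.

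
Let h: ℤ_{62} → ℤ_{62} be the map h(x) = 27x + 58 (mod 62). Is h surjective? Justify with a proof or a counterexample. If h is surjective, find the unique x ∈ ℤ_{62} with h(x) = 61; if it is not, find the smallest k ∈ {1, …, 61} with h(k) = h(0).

Recall that h is surjective if every y in the codomain equals h(x) for some x in the domain.
Since gcd(27, 62) = 1, 27 is invertible modulo 62. Euclid's algorithm: 62 = 2·27 + 8, 27 = 3·8 + 3, 8 = 2·3 + 2, 3 = 1·2 + 1; back-substituting gives 1 = 23·27 − 10·62, so 27⁻¹ ≡ 23 (mod 62).
Then y ↦ 23(y − 58) is a two-sided inverse to h, so every y ∈ ℤ_{62} has a preimage.
Therefore h is surjective.
Since h is surjective, we find h⁻¹(61): we need 27x ≡ 61 − 58 ≡ 3 (mod 62). Using 27⁻¹ = 23: x ≡ 23·3 = 69 = 1·62 + 7, so x = 7.
Check: h(7) = 27·7 + 58 = 247 = 3·62 + 61 ≡ 61 (mod 62).

7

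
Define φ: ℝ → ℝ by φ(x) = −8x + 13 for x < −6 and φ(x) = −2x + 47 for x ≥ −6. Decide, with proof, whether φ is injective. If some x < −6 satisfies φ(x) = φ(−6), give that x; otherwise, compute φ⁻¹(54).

-7/2

Both pieces are strictly decreasing (slopes −8 and −2), so each is injective on its own interval.
The left piece maps (−∞, −6) onto (61, ∞); the right piece maps [−6, ∞) onto (−∞, 59].
These images are disjoint, so no value is attained by both pieces. Thus φ is injective.
Because the two images are disjoint, no x < −6 has φ(x) = φ(−6), so we compute φ⁻¹(54): 54 lies in (−∞, 59], so solve −2x + 47 = 54: x = (54 − 47)/(−2) = −7/2.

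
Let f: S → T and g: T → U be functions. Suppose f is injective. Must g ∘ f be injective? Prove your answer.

No. Take S = T = U = {1, 2}, f = identity (injective), and g(x) = 1 for every x.
Then (g ∘ f)(1) = 1 = (g ∘ f)(2) with 1 ≠ 2, so g ∘ f is not injective.

not injective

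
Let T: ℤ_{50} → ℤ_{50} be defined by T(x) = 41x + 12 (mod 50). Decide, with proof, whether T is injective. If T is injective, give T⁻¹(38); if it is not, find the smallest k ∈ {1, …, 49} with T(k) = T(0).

Recall that T is injective when T(u) = T(v) forces u = v.
Suppose T(u) = T(v) in ℤ_{50}. Then 41u + 12 ≡ 41v + 12 (mod 50), thus 41(u − v) ≡ 0 (mod 50).
Since gcd(41, 50) = 1, 41 is invertible modulo 50, hence u − v ≡ 0 (mod 50), i.e. u = v.
Thus T is injective.
We now compute 41⁻¹ mod 50 explicitly. Euclid's algorithm: 50 = 1·41 + 9, 41 = 4·9 + 5, 9 = 1·5 + 4, 5 = 1·4 + 1; back-substituting gives 1 = 11·41 − 9·50, so 41⁻¹ ≡ 11 (mod 50).
Since T is injective, we compute T⁻¹(38): solve 41x + 12 ≡ 38 (mod 50), i.e. 41x ≡ 26 (mod 50).
Multiplying by 41⁻¹ = 11 gives x ≡ 11·26 = 286 = 5·50 + 36 ≡ 36 (mod 50).
Check: T(36) = 41·36 + 12 = 1488 = 29·50 + 38 ≡ 38 (mod 50).

36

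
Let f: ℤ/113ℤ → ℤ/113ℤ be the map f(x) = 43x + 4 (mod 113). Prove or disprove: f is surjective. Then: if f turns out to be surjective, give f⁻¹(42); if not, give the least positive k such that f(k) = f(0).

Recall: f is surjective if every y in the codomain equals f(x) for some x in the domain.
Since gcd(43, 113) = 1, 43 is invertible modulo 113. Euclid's algorithm: 113 = 2·43 + 27, 43 = 1·27 + 16, 27 = 1·16 + 11, 16 = 1·11 + 5, 11 = 2·5 + 1; back-substituting gives 1 = 92·43 − 35·113, so 43⁻¹ ≡ 92 (mod 113).
Then y ↦ 92(y − 4) is a two-sided inverse to f, so every y ∈ ℤ/113ℤ has a preimage.
Therefore f is surjective.
Since f is surjective, we find f⁻¹(42): we need 43x ≡ 42 − 4 ≡ 38 (mod 113). Using 43⁻¹ = 92: x ≡ 92·38 = 3496 = 30·113 + 106, so x = 106.
Check: f(106) = 43·106 + 4 = 4562 = 40·113 + 42 ≡ 42 (mod 113).

106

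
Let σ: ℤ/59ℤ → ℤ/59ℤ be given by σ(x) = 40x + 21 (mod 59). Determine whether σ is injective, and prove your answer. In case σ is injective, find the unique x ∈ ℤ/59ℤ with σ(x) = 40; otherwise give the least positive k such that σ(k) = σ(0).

Suppose σ(u) = σ(v) in ℤ/59ℤ. Then 40u + 21 ≡ 40v + 21 (mod 59), hence 40(u − v) ≡ 0 (mod 59).
Since gcd(40, 59) = 1, 40 is invertible modulo 59, so u − v ≡ 0 (mod 59), i.e. u = v.
Therefore σ is injective.
We now compute 40⁻¹ mod 59 explicitly. Euclid's algorithm: 59 = 1·40 + 19, 40 = 2·19 + 2, 19 = 9·2 + 1; back-substituting gives 1 = 31·40 − 21·59, so 40⁻¹ ≡ 31 (mod 59).
Since σ is injective, we compute σ⁻¹(40): solve 40x + 21 ≡ 40 (mod 59), i.e. 40x ≡ 19 (mod 59).
Multiplying by 40⁻¹ = 31 gives x ≡ 31·19 = 589 = 9·59 + 58 ≡ 58 (mod 59).
Check: σ(58) = 40·58 + 21 = 2341 = 39·59 + 40 ≡ 40 (mod 59).

58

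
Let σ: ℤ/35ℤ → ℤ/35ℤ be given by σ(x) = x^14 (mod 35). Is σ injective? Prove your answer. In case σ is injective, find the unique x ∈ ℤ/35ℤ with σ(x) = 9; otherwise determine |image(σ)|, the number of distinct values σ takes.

σ(1) = 1^14 = 1.
σ(6): Repeated squaring mod 35: 6^1 ≡ 6, 6^2 ≡ 6² = 36 ≡ 1, 6^4 ≡ 1² = 1, 6^8 ≡ 1² = 1. Since 14 = 8 + 4 + 2, 6^14 ≡ 1·1·1: 1·1 = 1, then 1·1 = 1. So 6^14 ≡ 1 (mod 35).
So σ(1) = σ(6) = 1 while 1 ≠ 6, so σ is not injective.
Since σ is not injective, we determine |image(σ)|. Computing x^14 mod 35 for each x (by repeated squaring, reducing mod 35 at every step), the values σ(0), σ(1), …, σ(34) are: 0, 1, 4, 9, 16, 25, 1, 14, 29, 11, 30, 16, 4, 29, 21, 15, 11, 9, 9, 11, 15, 21, 29, 4, 16, 30, 11, 29, 14, 1, 25, 16, 9, 4, 1.
The distinct values are {0, 1, 4, 9, 11, 14, 15, 16, 21, 25, 29, 30}; there are 12 of them.

12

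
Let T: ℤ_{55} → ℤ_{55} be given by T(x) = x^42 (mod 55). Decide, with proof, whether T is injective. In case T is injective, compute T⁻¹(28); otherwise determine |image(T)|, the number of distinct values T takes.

18

T(3): Repeated squaring mod 55: 3^1 ≡ 3, 3^2 ≡ 3² = 9, 3^4 ≡ 9² = 81 ≡ 26, 3^8 ≡ 26² = 676 ≡ 16, 3^16 ≡ 16² = 256 ≡ 36, 3^32 ≡ 36² = 1296 ≡ 31. Since 42 = 32 + 8 + 2, 3^42 ≡ 31·16·9: 31·16 = 496 ≡ 1, then 1·9 = 9. So 3^42 ≡ 9 (mod 55).
T(8): Repeated squaring mod 55: 8^1 ≡ 8, 8^2 ≡ 8² = 64 ≡ 9, 8^4 ≡ 9² = 81 ≡ 26, 8^8 ≡ 26² = 676 ≡ 16, 8^16 ≡ 16² = 256 ≡ 36, 8^32 ≡ 36² = 1296 ≡ 31. Since 42 = 32 + 8 + 2, 8^42 ≡ 31·16·9: 31·16 = 496 ≡ 1, then 1·9 = 9. So 8^42 ≡ 9 (mod 55).
So T(3) = T(8) = 9 while 3 ≠ 8, thus T is not injective.
Since T is not injective, we determine |image(T)|. Computing x^42 mod 55 for each x (by repeated squaring, reducing mod 55 at every step), the values T(0), T(1), …, T(54) are: 0, 1, 4, 9, 16, 25, 36, 49, 9, 26, 45, 11, 34, 4, 31, 5, 36, 14, 49, 31, 15, 1, 44, 34, 26, 20, 16, 14, 14, 16, 20, 26, 34, 44, 1, 15, 31, 49, 14, 36, 5, 31, 4, 34, 11, 45, 26, 9, 49, 36, 25, 16, 9, 4, 1.
The distinct values are {0, 1, 4, 5, 9, 11, 14, 15, 16, 20, 25, 26, 31, 34, 36, 44, 45, 49}; there are 18 of them.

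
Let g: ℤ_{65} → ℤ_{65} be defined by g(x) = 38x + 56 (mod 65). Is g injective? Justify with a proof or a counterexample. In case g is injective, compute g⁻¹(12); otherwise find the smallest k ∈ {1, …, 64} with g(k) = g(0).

57

If g(a) = g(b), then 38a ≡ 38b (mod 65). Because gcd(38, 65) = 1, we may cancel 38 to get a ≡ b (mod 65).
Thus g is injective.
We now compute 38⁻¹ mod 65 explicitly. Euclid's algorithm: 65 = 1·38 + 27, 38 = 1·27 + 11, 27 = 2·11 + 5, 11 = 2·5 + 1; back-substituting gives 1 = 12·38 − 7·65, so 38⁻¹ ≡ 12 (mod 65).
Since g is injective, we compute g⁻¹(12): solve 38x + 56 ≡ 12 (mod 65), i.e. 38x ≡ 21 (mod 65).
Multiplying by 38⁻¹ = 12 gives x ≡ 12·21 = 252 = 3·65 + 57 ≡ 57 (mod 65).
Check: g(57) = 38·57 + 56 = 2222 = 34·65 + 12 ≡ 12 (mod 65).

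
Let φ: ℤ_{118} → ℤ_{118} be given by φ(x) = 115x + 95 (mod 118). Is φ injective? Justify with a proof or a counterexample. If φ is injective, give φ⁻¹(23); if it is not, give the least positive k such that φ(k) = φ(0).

If φ(x_1) = φ(x_2), then 115x_1 ≡ 115x_2 (mod 118). Because gcd(115, 118) = 1, we may cancel 115 to get x_1 ≡ x_2 (mod 118).
Thus φ is injective.
We now compute 115⁻¹ mod 118 explicitly. Euclid's algorithm: 118 = 1·115 + 3, 115 = 38·3 + 1; back-substituting gives 1 = 39·115 − 38·118, so 115⁻¹ ≡ 39 (mod 118).
Since φ is injective, we find φ⁻¹(23): we need 115x ≡ 23 − 95 ≡ 46 (mod 118). Using 115⁻¹ = 39: x ≡ 39·46 = 1794 = 15·118 + 24, so x = 24.
Check: φ(24) = 115·24 + 95 = 2855 = 24·118 + 23 ≡ 23 (mod 118).

24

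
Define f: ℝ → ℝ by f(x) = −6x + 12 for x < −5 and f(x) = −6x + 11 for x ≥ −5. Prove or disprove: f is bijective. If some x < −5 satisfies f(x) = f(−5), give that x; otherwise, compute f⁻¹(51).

Both pieces are strictly decreasing (slopes −6 and −6), so each is injective on its own interval.
The left piece maps (−∞, −5) onto (42, ∞); the right piece maps [−5, ∞) onto (−∞, 41].
The images leave a gap (42 has no preimage), so f is not surjective, hence not bijective.
Because the two images are disjoint, no x < −5 has f(x) = f(−5), so we compute f⁻¹(51): 51 lies in (42, ∞), so solve −6x + 12 = 51: x = (51 − 12)/(−6) = −13/2.

-13/2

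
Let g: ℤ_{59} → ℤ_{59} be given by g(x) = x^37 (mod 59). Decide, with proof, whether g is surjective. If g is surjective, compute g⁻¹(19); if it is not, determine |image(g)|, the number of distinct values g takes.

25

Since 59 is prime, the nonzero elements of ℤ_{59} form a cyclic group of order 58.
As gcd(37, 58) = 1, raising to the 37th power is a bijection on this group: if x_1^37 ≡ x_2^37 then (x_1x_2^{−1})^37 = 1, and the only element of order dividing gcd(37, 58) = 1 is 1, so x_1 = x_2.
With g(0) = 0 this makes g injective on all of ℤ_{59}, hence bijective (finite equal-size domain and codomain). In particular g is surjective.
Since g is surjective, we find the preimage of 19. The inverse of x ↦ x^37 on (ℤ_{59})^× is x ↦ x^11, because 37·11 = 407 = 7·58 + 1 ≡ 1 (mod 58) and x^{58} = 1 for x ≠ 0 (Fermat). So g⁻¹(19) = 19^11 mod 59.
Repeated squaring mod 59: 19^1 ≡ 19, 19^2 ≡ 19² = 361 ≡ 7, 19^4 ≡ 7² = 49, 19^8 ≡ 49² = 2401 ≡ 41. Since 11 = 8 + 2 + 1, 19^11 ≡ 41·7·19: 41·7 = 287 ≡ 51, then 51·19 = 969 ≡ 25. So 19^11 ≡ 25 (mod 59).
Hence g⁻¹(19) = 25.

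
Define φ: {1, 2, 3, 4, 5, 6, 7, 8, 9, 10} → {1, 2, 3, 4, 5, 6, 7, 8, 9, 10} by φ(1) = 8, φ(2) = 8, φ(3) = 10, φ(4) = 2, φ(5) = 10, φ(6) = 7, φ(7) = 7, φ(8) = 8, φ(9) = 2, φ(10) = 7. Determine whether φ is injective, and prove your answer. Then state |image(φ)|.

4

φ(1) = 8 = φ(2) with 1 ≠ 2, so φ is not injective.
The image of φ is {2, 7, 8, 10}, which has 4 elements.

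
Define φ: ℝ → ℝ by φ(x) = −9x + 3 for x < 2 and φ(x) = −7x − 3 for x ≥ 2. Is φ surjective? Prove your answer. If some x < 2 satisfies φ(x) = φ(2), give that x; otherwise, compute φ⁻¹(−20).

Both pieces are strictly decreasing (slopes −9 and −7), so each is injective on its own interval.
The left piece maps (−∞, 2) onto (−15, ∞); the right piece maps [2, ∞) onto (−∞, −17].
The union (−15, ∞) ∪ (−∞, −17] omits the interval between −15 and −17; in particular −15 has no preimage. So φ is not surjective.
Because the two images are disjoint, no x < 2 has φ(x) = φ(2), so we compute φ⁻¹(−20): −20 lies in (−∞, −17], so solve −7x − 3 = −20: x = (−20 + 3)/(−7) = 17/7.

17/7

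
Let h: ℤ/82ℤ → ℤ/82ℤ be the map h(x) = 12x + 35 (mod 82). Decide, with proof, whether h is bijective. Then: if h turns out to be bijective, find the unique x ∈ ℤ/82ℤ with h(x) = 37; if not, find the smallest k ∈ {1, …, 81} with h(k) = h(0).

41

We have gcd(12, 82) = 2 > 1. Taking s = 0 and t = 41: h(0) = 35 and h(41) = 12·41 + 35 = 527 ≡ 35 (mod 82).
So h(0) = h(41) while 0 ≠ 41, thus h is not injective, hence not bijective.
Since h is not bijective, we find the least positive k with h(k) = h(0): this means 12k ≡ 0 (mod 82), i.e. 82 ∣ 12k. Since gcd(12, 82) = 2, dividing through by 2 this holds exactly when 41 ∣ 6k, and as gcd(6, 41) = 1, exactly when 41 ∣ k.
The smallest positive such k is 41.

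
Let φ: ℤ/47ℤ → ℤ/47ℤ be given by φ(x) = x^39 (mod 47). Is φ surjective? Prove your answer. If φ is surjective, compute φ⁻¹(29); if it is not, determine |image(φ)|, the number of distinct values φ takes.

45

Since 47 is prime, the nonzero elements of ℤ/47ℤ form a cyclic group of order 46.
As gcd(39, 46) = 1, raising to the 39th power is a bijection on this group: if s^39 ≡ t^39 then (st^{−1})^39 = 1, and the only element of order dividing gcd(39, 46) = 1 is 1, so s = t.
With φ(0) = 0 this makes φ injective on all of ℤ/47ℤ, hence bijective (finite equal-size domain and codomain). In particular φ is surjective.
Since φ is surjective, we find the preimage of 29. The inverse of x ↦ x^39 on (ℤ/47ℤ)^× is x ↦ x^13, because 39·13 = 507 = 11·46 + 1 ≡ 1 (mod 46) and x^{46} = 1 for x ≠ 0 (Fermat). So φ⁻¹(29) = 29^13 mod 47.
Repeated squaring mod 47: 29^1 ≡ 29, 29^2 ≡ 29² = 841 ≡ 42, 29^4 ≡ 42² = 1764 ≡ 25, 29^8 ≡ 25² = 625 ≡ 14. Since 13 = 8 + 4 + 1, 29^13 ≡ 14·25·29: 14·25 = 350 ≡ 21, then 21·29 = 609 ≡ 45. So 29^13 ≡ 45 (mod 47).
Hence φ⁻¹(29) = 45.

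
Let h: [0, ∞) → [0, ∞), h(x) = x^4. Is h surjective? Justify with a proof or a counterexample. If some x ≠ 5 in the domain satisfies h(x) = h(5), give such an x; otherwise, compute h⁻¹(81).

3

For any y ∈ [0, ∞), x = y^{1/4} ∈ [0, ∞) gives h(x) = y, so h is surjective.
Since x ↦ x^4 is strictly increasing on [0, ∞), it is injective there, so no x ≠ 5 in the domain has h(x) = h(5). We therefore compute h⁻¹(81) = 81^{1/4} = 3 (indeed 3^4 = 81).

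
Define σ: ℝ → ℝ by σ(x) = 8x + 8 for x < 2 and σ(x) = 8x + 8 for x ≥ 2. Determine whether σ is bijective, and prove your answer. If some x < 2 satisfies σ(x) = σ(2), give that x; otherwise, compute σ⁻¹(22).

7/4

Both pieces are strictly increasing (slopes 8 and 8), so each is injective on its own interval.
The left piece maps (−∞, 2) onto (−∞, 24); the right piece maps [2, ∞) onto [24, ∞).
Since 24 = 24, the images partition ℝ: σ is injective and surjective, hence bijective.
Because the two images are disjoint, no x < 2 has σ(x) = σ(2), so we compute σ⁻¹(22): 22 lies in (−∞, 24), so solve 8x + 8 = 22: x = (22 − 8)/8 = 7/4.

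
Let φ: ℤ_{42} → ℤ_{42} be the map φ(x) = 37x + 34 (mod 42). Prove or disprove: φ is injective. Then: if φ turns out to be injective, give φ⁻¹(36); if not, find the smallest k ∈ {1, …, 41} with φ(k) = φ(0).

8

By definition, injectivity means: for all x_1, x_2 in the domain, φ(x_1) = φ(x_2) implies x_1 = x_2.
Suppose φ(x_1) = φ(x_2) in ℤ_{42}. Then 37x_1 + 34 ≡ 37x_2 + 34 (mod 42), thus 37(x_1 − x_2) ≡ 0 (mod 42).
Since gcd(37, 42) = 1, 37 is invertible modulo 42, hence x_1 − x_2 ≡ 0 (mod 42), i.e. x_1 = x_2.
Therefore φ is injective.
We now compute 37⁻¹ mod 42 explicitly. Euclid's algorithm: 42 = 1·37 + 5, 37 = 7·5 + 2, 5 = 2·2 + 1; back-substituting gives 1 = 25·37 − 22·42, so 37⁻¹ ≡ 25 (mod 42).
Since φ is injective, we find φ⁻¹(36): we need 37x ≡ 36 − 34 ≡ 2 (mod 42). Using 37⁻¹ = 25: x ≡ 25·2 = 50 = 1·42 + 8, so x = 8.
Check: φ(8) = 37·8 + 34 = 330 = 7·42 + 36 ≡ 36 (mod 42).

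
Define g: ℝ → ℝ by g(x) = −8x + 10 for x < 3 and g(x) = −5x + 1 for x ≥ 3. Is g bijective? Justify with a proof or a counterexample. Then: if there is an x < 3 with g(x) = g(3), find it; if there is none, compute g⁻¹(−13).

Both pieces are strictly decreasing (slopes −8 and −5), so each is injective on its own interval.
The left piece maps (−∞, 3) onto (−14, ∞); the right piece maps [3, ∞) onto (−∞, −14].
Since −14 = −14, the images partition ℝ: g is injective and surjective, hence bijective.
Because the two images are disjoint, no x < 3 has g(x) = g(3), so we compute g⁻¹(−13): −13 lies in (−14, ∞), so solve −8x + 10 = −13: x = (−13 − 10)/(−8) = 23/8.

23/8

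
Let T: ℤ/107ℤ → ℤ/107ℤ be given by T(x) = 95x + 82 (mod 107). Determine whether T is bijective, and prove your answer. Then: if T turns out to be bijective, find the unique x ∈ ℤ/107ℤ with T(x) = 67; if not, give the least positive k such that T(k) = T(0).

If T(s) = T(t), then 95s ≡ 95t (mod 107). Because gcd(95, 107) = 1, we may cancel 95 to get s ≡ t (mod 107).
We now compute 95⁻¹ mod 107 explicitly. Euclid's algorithm: 107 = 1·95 + 12, 95 = 7·12 + 11, 12 = 1·11 + 1; back-substituting gives 1 = 98·95 − 87·107, so 95⁻¹ ≡ 98 (mod 107).
Then y ↦ 98(y − 82) is a two-sided inverse to T, so every y ∈ ℤ/107ℤ has a preimage.
Therefore T is bijective.
Since T is bijective, we compute T⁻¹(67): solve 95x + 82 ≡ 67 (mod 107), i.e. 95x ≡ 92 (mod 107).
Multiplying by 95⁻¹ = 98 gives x ≡ 98·92 = 9016 = 84·107 + 28 ≡ 28 (mod 107).
Check: T(28) = 95·28 + 82 = 2742 = 25·107 + 67 ≡ 67 (mod 107).

28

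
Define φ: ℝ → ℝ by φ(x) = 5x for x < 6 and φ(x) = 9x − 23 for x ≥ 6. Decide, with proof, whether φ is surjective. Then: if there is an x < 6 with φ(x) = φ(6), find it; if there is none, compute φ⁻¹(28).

28/5

Both pieces are strictly increasing (slopes 5 and 9), so each is injective on its own interval.
The left piece maps (−∞, 6) onto (−∞, 30); the right piece maps [6, ∞) onto [31, ∞).
The union (−∞, 30) ∪ [31, ∞) omits the interval between 30 and 31; in particular 30 has no preimage. So φ is not surjective.
Because the two images are disjoint, no x < 6 has φ(x) = φ(6), so we compute φ⁻¹(28): 28 lies in (−∞, 30), so solve 5x = 28: x = (28 − 0)/5 = 28/5.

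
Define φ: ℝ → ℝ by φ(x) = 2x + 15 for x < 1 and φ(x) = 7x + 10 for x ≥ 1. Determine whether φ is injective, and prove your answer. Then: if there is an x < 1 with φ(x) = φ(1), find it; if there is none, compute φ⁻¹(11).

-2

Both pieces are strictly increasing (slopes 2 and 7), so each is injective on its own interval.
The left piece maps (−∞, 1) onto (−∞, 17); the right piece maps [1, ∞) onto [17, ∞).
These images are disjoint, so no value is attained by both pieces. Therefore φ is injective.
Because the two images are disjoint, no x < 1 has φ(x) = φ(1), so we compute φ⁻¹(11): 11 lies in (−∞, 17), so solve 2x + 15 = 11: x = (11 − 15)/2 = −2.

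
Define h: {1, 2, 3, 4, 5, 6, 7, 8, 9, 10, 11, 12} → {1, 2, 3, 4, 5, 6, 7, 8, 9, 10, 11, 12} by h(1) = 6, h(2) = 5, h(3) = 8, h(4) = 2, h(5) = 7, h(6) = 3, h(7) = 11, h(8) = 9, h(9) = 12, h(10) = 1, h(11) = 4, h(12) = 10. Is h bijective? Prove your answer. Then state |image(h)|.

The values 6, 5, 8, 2, 7, 3, 11, 9, 12, 1, 4, 10 are a permutation of {1, 2, 3, 4, 5, 6, 7, 8, 9, 10, 11, 12}: each element appears exactly once.
So h is injective and surjective, hence bijective.
The image of h is {1, 2, 3, 4, 5, 6, 7, 8, 9, 10, 11, 12}, which has 12 elements.

12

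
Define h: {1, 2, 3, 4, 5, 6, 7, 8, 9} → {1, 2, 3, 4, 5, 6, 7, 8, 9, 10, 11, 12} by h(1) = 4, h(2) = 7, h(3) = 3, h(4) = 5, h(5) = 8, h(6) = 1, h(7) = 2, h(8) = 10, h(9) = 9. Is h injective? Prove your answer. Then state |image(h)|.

9

The values h(1), …, h(9) are 4, 7, 3, 5, 8, 1, 2, 10, 9 — all distinct.
So h(u) = h(v) only when u = v, and h is injective.
The image of h is {1, 2, 3, 4, 5, 7, 8, 9, 10}, which has 9 elements.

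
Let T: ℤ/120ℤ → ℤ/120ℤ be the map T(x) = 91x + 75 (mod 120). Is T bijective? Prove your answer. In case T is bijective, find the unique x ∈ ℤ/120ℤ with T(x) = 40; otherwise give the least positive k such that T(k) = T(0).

55

By definition, injectivity means: for all x_1, x_2 in the domain, T(x_1) = T(x_2) implies x_1 = x_2.
If T(x_1) = T(x_2), then 91x_1 ≡ 91x_2 (mod 120). Because gcd(91, 120) = 1, we may cancel 91 to get x_1 ≡ x_2 (mod 120).
We now compute 91⁻¹ mod 120 explicitly. Euclid's algorithm: 120 = 1·91 + 29, 91 = 3·29 + 4, 29 = 7·4 + 1; back-substituting gives 1 = 91·91 − 69·120, so 91⁻¹ ≡ 91 (mod 120).
Then y ↦ 91(y − 75) is a two-sided inverse to T, so every y ∈ ℤ/120ℤ has a preimage.
Hence T is bijective.
Since T is bijective, we find T⁻¹(40): we need 91x ≡ 40 − 75 ≡ 85 (mod 120). Using 91⁻¹ = 91: x ≡ 91·85 = 7735 = 64·120 + 55, so x = 55.
Check: T(55) = 91·55 + 75 = 5080 = 42·120 + 40 ≡ 40 (mod 120).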